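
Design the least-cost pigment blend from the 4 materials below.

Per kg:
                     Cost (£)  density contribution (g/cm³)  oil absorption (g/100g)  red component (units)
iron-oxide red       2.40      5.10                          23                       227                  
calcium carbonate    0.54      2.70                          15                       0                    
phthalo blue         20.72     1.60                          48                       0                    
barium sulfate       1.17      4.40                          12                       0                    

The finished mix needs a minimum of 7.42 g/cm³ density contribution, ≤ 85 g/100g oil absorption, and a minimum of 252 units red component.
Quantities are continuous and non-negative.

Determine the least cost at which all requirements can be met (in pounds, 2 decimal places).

Let x1 = kg of iron-oxide red, x2 = kg of calcium carbonate, x3 = kg of phthalo blue, x4 = kg of barium sulfate.
Minimise 2.4x1 + 0.54x2 + 20.72x3 + 1.17x4 subject to:
  5.1x1 + 2.7x2 + 1.6x3 + 4.4x4 ≥ 7.42   (density contribution)
  23x1 + 15x2 + 48x3 + 12x4 ≤ 85   (oil absorption)
  227x1 ≥ 252   (red component)
  x1, x2, x3, x4 ≥ 0.
At the optimum only iron-oxide red, calcium carbonate are positive (phthalo blue, barium sulfate = 0). The density contribution and red component requirements are met with equality.
Optimal quantities: iron-oxide red = 1.11 kg, calcium carbonate = 0.6512 kg.
Total cost: 2.4·1.11 + 0.54·0.6512 = 3.0156.

£3.02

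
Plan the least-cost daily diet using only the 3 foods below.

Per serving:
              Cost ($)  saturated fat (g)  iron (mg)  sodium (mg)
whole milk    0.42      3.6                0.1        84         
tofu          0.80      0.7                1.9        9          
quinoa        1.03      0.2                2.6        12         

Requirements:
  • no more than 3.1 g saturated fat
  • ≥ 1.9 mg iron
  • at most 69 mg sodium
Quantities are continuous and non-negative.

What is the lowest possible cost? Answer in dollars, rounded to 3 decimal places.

$0.753

Let x1 = servings of whole milk, x2 = servings of tofu, x3 = servings of quinoa.
Minimize 0.42x1 + 0.8x2 + 1.03x3 s.t.:
  3.6x1 + 0.7x2 + 0.2x3 ≤ 3.1   (saturated fat)
  0.1x1 + 1.9x2 + 2.6x3 ≥ 1.9   (iron)
  84x1 + 9x2 + 12x3 ≤ 69   (sodium)
  x1, x2, x3 ≥ 0.
The minimum-cost mix takes nothing from whole milk, tofu — only quinoa. The iron requirement is met with equality.
So quinoa = 0.7308 servings.
Hence cost = 1.03·0.7308 = $0.75272.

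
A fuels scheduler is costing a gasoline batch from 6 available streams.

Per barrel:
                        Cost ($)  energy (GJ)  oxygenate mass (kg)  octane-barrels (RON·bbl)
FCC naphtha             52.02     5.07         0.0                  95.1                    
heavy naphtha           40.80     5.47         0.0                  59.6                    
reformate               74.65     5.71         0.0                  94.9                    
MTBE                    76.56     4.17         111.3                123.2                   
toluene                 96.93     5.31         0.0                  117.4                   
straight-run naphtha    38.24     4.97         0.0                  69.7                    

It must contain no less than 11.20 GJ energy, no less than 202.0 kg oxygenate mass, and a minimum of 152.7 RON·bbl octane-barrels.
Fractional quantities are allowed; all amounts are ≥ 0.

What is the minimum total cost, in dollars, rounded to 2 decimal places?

Let x1 = barrels of FCC naphtha, x2 = barrels of heavy naphtha, x3 = barrels of reformate, x4 = barrels of MTBE, x5 = barrels of toluene, x6 = barrels of straight-run naphtha.
min 52.02x1 + 40.8x2 + 74.65x3 + 76.56x4 + 96.93x5 + 38.24x6 s.t.:
  5.07x1 + 5.47x2 + 5.71x3 + 4.17x4 + 5.31x5 + 4.97x6 ≥ 11.2   (energy)
  111.3x4 ≥ 202   (oxygenate mass)
  95.1x1 + 59.6x2 + 94.9x3 + 123.2x4 + 117.4x5 + 69.7x6 ≥ 152.7   (octane-barrels)
  x1, x2, x3, x4, x5, x6 ≥ 0.
At the optimum only heavy naphtha, MTBE are positive (FCC naphtha, reformate, toluene, straight-run naphtha = 0). The energy and oxygenate mass requirements are met with equality.
So heavy naphtha = 0.6639 barrels, MTBE = 1.815 barrels.
Objective = 40.8·0.6639 + 76.56·1.815 = 166.0435.

$166.04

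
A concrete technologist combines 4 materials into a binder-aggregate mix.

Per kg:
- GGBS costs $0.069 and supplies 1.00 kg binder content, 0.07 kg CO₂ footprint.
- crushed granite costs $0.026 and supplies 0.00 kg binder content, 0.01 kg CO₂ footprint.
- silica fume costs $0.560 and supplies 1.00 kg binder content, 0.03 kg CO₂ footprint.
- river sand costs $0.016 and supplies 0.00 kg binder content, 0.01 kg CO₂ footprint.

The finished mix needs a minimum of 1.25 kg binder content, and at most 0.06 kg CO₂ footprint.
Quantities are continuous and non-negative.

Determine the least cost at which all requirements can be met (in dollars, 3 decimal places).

$0.424

Set it up as a linear program. Let x1 = kg of GGBS, x2 = kg of crushed granite, x3 = kg of silica fume, x4 = kg of river sand.
min 0.069x1 + 0.026x2 + 0.56x3 + 0.016x4 s.t.:
  1x1 + 1x3 ≥ 1.25   (binder content)
  0.07x1 + 0.01x2 + 0.03x3 + 0.01x4 ≤ 0.06   (CO₂ footprint)
  x1, x2, x3, x4 ≥ 0.
At the optimum only GGBS, silica fume are positive (crushed granite, river sand = 0). Binding constraints: binder content and CO₂ footprint.
Optimal quantities: GGBS = 0.5625 kg, silica fume = 0.6875 kg.
Total cost: 0.069·0.5625 + 0.56·0.6875 = 0.42381.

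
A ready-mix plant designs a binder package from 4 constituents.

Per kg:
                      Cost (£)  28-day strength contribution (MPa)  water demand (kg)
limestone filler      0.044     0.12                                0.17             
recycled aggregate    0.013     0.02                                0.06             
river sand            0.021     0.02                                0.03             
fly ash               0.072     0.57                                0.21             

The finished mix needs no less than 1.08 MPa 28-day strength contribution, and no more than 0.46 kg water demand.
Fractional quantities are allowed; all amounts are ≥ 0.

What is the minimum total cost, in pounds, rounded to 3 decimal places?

This is a linear program. Let x1 = kg of limestone filler, x2 = kg of recycled aggregate, x3 = kg of river sand, x4 = kg of fly ash.
Minimise 0.044x1 + 0.013x2 + 0.021x3 + 0.072x4 subject to:
  0.12x1 + 0.02x2 + 0.02x3 + 0.57x4 ≥ 1.08   (28-day strength contribution)
  0.17x1 + 0.06x2 + 0.03x3 + 0.21x4 ≤ 0.46   (water demand)
  x1, x2, x3, x4 ≥ 0.
The optimal basis is {fly ash}; limestone filler, recycled aggregate, river sand drop out. The 28-day strength contribution requirement is met with equality.
So fly ash = 1.895 kg.
Cost = 0.072·1.895 = 0.13644.

£0.136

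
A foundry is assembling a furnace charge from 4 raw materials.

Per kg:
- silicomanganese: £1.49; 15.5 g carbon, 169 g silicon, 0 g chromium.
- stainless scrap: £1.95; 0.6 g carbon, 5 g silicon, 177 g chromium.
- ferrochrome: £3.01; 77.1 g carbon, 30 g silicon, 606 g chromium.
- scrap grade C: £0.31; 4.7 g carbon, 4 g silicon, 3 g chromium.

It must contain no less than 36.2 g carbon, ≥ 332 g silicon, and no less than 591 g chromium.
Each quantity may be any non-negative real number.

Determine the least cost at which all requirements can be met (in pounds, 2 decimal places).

Let x1 = kg of silicomanganese, x2 = kg of stainless scrap, x3 = kg of ferrochrome, x4 = kg of scrap grade C.
min 1.49x1 + 1.95x2 + 3.01x3 + 0.31x4 subject to:
  15.5x1 + 0.6x2 + 77.1x3 + 4.7x4 ≥ 36.2   (carbon)
  169x1 + 5x2 + 30x3 + 4x4 ≥ 332   (silicon)
  177x2 + 606x3 + 3x4 ≥ 591   (chromium)
  x1, x2, x3, x4 ≥ 0.
At the optimum only silicomanganese, ferrochrome are positive (stainless scrap, scrap grade C = 0). The silicon and chromium requirements are met with equality.
So silicomanganese = 1.791 kg, ferrochrome = 0.9752 kg.
Total cost: 1.49·1.791 + 3.01·0.9752 = 5.6039.

£5.60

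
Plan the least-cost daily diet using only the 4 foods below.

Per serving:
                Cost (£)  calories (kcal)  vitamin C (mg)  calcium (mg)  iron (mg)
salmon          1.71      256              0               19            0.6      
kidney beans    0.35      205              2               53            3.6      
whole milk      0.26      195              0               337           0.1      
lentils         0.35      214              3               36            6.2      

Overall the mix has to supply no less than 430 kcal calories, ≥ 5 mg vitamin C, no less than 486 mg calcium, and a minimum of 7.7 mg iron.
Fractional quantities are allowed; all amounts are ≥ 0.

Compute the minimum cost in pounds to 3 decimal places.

Treat it as an LP. Let x1 = servings of salmon, x2 = servings of kidney beans, x3 = servings of whole milk, x4 = servings of lentils.
Minimise 1.71x1 + 0.35x2 + 0.26x3 + 0.35x4 subject to:
  256x1 + 205x2 + 195x3 + 214x4 ≥ 430   (calories)
  2x2 + 3x4 ≥ 5   (vitamin C)
  19x1 + 53x2 + 337x3 + 36x4 ≥ 486   (calcium)
  0.6x1 + 3.6x2 + 0.1x3 + 6.2x4 ≥ 7.7   (iron)
  x1, x2, x3, x4 ≥ 0.
The cheapest feasible vertex uses only whole milk, lentils; salmon, kidney beans are not used. There the vitamin C and calcium constraints are tight.
Solving gives x3 = 1.264, x4 = 1.667.
Objective = 0.26·1.264 + 0.35·1.667 = 0.91209.

£0.912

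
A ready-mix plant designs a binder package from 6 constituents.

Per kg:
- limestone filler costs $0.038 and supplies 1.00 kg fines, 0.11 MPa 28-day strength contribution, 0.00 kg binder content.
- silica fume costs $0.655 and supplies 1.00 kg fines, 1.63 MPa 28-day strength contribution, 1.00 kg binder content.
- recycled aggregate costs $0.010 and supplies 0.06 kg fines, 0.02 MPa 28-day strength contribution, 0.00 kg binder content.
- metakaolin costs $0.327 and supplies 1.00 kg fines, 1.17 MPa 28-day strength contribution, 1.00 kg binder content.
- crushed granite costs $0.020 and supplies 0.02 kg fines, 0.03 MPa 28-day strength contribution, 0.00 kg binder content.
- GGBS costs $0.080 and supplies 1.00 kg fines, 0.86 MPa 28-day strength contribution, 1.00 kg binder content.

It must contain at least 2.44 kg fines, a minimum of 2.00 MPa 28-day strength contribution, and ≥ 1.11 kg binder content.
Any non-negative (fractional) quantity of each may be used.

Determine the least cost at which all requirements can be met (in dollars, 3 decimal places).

$0.190

Treat it as an LP. Let x1 = kg of limestone filler, x2 = kg of silica fume, x3 = kg of recycled aggregate, x4 = kg of metakaolin, x5 = kg of crushed granite, x6 = kg of GGBS.
Minimise 0.038x1 + 0.655x2 + 0.01x3 + 0.327x4 + 0.02x5 + 0.08x6 s.t.:
  1x1 + 1x2 + 0.06x3 + 1x4 + 0.02x5 + 1x6 ≥ 2.44   (fines)
  0.11x1 + 1.63x2 + 0.02x3 + 1.17x4 + 0.03x5 + 0.86x6 ≥ 2   (28-day strength contribution)
  1x2 + 1x4 + 1x6 ≥ 1.11   (binder content)
  x1, x2, x3, x4, x5, x6 ≥ 0.
The cheapest feasible vertex uses only limestone filler, GGBS; silica fume, recycled aggregate, metakaolin, crushed granite are not used. There the fines and 28-day strength contribution constraints are tight.
That vertex is x1 = 0.1312, x6 = 2.309.
Objective = 0.038·0.1312 + 0.08·2.309 = 0.18971.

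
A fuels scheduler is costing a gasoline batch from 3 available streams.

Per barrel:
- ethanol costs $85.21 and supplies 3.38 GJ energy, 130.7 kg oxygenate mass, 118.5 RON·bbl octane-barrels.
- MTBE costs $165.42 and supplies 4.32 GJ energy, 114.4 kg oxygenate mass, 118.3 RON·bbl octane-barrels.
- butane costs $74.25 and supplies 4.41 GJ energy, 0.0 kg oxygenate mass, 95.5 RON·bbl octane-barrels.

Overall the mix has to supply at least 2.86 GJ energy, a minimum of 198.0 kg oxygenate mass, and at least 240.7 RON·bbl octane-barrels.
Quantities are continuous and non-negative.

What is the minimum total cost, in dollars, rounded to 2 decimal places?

This is a linear program. Let x1 = barrels of ethanol, x2 = barrels of MTBE, x3 = barrels of butane.
min 85.21x1 + 165.42x2 + 74.25x3 subject to:
  3.38x1 + 4.32x2 + 4.41x3 ≥ 2.86   (energy)
  130.7x1 + 114.4x2 ≥ 198   (oxygenate mass)
  118.5x1 + 118.3x2 + 95.5x3 ≥ 240.7   (octane-barrels)
  x1, x2, x3 ≥ 0.
At the optimum only ethanol is positive (MTBE, butane = 0). The octane-barrels requirement is met with equality.
So ethanol = 2.0312 barrels.
Cost = 85.21·2.0312 = 173.0786.

$173.08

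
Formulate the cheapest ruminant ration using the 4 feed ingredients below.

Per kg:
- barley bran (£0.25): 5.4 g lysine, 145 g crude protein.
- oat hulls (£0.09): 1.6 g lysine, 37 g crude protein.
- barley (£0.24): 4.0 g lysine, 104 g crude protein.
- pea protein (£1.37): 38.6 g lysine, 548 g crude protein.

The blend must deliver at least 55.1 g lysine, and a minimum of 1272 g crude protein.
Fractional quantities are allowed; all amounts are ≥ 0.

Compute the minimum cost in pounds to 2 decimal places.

Let x1 = kg of barley bran, x2 = kg of oat hulls, x3 = kg of barley, x4 = kg of pea protein.
Minimize 0.25x1 + 0.09x2 + 0.24x3 + 1.37x4 subject to:
  5.4x1 + 1.6x2 + 4x3 + 38.6x4 ≥ 55.1   (lysine)
  145x1 + 37x2 + 104x3 + 548x4 ≥ 1272   (crude protein)
  x1, x2, x3, x4 ≥ 0.
The cheapest feasible vertex uses only barley bran, pea protein; oat hulls, barley are not used. There the lysine and crude protein constraints are tight.
Solving gives x1 = 7.167, x4 = 0.4249.
Hence cost = 0.25·7.167 + 1.37·0.4249 = £2.3739.

£2.37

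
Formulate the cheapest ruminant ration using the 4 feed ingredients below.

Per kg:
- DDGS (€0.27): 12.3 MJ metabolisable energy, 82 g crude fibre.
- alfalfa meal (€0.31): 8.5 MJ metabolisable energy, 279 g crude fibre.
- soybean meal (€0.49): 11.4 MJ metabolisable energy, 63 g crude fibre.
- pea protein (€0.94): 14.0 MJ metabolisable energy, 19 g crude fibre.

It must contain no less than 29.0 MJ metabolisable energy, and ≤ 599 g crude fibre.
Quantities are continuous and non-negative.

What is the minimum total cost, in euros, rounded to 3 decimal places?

€0.637

Let x1 = kg of DDGS, x2 = kg of alfalfa meal, x3 = kg of soybean meal, x4 = kg of pea protein.
Minimize 0.27x1 + 0.31x2 + 0.49x3 + 0.94x4 with:
  12.3x1 + 8.5x2 + 11.4x3 + 14x4 ≥ 29   (metabolisable energy)
  82x1 + 279x2 + 63x3 + 19x4 ≤ 599   (crude fibre)
  x1, x2, x3, x4 ≥ 0.
The optimal basis is {DDGS}; alfalfa meal, soybean meal, pea protein drop out. The metabolisable energy requirement is met with equality.
Optimal quantities: DDGS = 2.358 kg.
Objective = 0.27·2.358 = 0.63666.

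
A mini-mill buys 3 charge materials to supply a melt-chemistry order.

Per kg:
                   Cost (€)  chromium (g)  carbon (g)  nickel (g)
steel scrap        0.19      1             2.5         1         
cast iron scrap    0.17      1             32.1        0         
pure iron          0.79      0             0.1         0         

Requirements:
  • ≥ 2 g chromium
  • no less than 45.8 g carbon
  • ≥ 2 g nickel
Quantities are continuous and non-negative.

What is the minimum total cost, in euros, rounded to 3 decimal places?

€0.596

Let x1 = kg of steel scrap, x2 = kg of cast iron scrap, x3 = kg of pure iron.
min 0.19x1 + 0.17x2 + 0.79x3 s.t.:
  1x1 + 1x2 ≥ 2   (chromium)
  2.5x1 + 32.1x2 + 0.1x3 ≥ 45.8   (carbon)
  1x1 ≥ 2   (nickel)
  x1, x2, x3 ≥ 0.
The minimum-cost mix takes nothing from pure iron — only steel scrap, cast iron scrap. There the carbon and nickel constraints are tight.
Optimal quantities: steel scrap = 2 kg, cast iron scrap = 1.271 kg.
Objective = 0.19·2 + 0.17·1.271 = 0.59607.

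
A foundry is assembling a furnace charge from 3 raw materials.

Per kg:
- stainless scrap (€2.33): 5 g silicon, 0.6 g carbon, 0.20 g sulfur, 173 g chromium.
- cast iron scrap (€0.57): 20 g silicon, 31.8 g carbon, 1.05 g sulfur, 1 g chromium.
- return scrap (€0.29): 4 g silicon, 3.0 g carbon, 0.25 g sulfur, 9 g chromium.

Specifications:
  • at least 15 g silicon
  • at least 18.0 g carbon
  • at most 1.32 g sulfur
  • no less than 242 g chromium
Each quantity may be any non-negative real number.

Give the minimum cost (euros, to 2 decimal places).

€3.56

This is a linear program. Let x1 = kg of stainless scrap, x2 = kg of cast iron scrap, x3 = kg of return scrap.
min 2.33x1 + 0.57x2 + 0.29x3 with:
  5x1 + 20x2 + 4x3 ≥ 15   (silicon)
  0.6x1 + 31.8x2 + 3x3 ≥ 18   (carbon)
  0.2x1 + 1.05x2 + 0.25x3 ≤ 1.32   (sulfur)
  173x1 + 1x2 + 9x3 ≥ 242   (chromium)
  x1, x2, x3 ≥ 0.
The minimum-cost mix takes nothing from return scrap — only stainless scrap, cast iron scrap. The carbon and chromium requirements are met with equality.
Optimal quantities: stainless scrap = 1.396 kg, cast iron scrap = 0.5397 kg.
Total cost: 2.33·1.396 + 0.57·0.5397 = 3.5603.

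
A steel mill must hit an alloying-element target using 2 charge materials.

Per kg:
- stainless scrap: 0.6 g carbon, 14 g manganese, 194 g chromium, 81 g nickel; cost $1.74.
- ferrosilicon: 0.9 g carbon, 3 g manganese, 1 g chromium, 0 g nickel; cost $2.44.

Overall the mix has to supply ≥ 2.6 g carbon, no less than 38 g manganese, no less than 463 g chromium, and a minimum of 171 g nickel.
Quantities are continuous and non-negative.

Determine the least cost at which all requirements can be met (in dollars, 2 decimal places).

Let x1 = kg of stainless scrap, x2 = kg of ferrosilicon.
min 1.74x1 + 2.44x2 s.t.:
  0.6x1 + 0.9x2 ≥ 2.6   (carbon)
  14x1 + 3x2 ≥ 38   (manganese)
  194x1 + 1x2 ≥ 463   (chromium)
  81x1 ≥ 171   (nickel)
  x1, x2 ≥ 0.
Both inputs are positive at the optimum. Binding constraints: carbon and manganese.
Solving gives x1 = 2.4444, x2 = 1.2593.
Total cost: 1.74·2.4444 + 2.44·1.2593 = 7.3259.

$7.33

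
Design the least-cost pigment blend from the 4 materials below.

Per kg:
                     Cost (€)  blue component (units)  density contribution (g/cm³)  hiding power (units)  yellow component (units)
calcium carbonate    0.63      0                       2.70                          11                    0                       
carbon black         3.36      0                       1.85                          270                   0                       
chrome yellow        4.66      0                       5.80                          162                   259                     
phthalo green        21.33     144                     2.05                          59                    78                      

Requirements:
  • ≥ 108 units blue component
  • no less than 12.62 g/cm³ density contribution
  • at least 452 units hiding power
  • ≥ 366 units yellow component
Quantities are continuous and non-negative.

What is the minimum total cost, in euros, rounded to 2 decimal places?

€24.72

Set it up as a linear program. Let x1 = kg of calcium carbonate, x2 = kg of carbon black, x3 = kg of chrome yellow, x4 = kg of phthalo green.
Minimise 0.63x1 + 3.36x2 + 4.66x3 + 21.33x4 with:
  144x4 ≥ 108   (blue component)
  2.7x1 + 1.85x2 + 5.8x3 + 2.05x4 ≥ 12.62   (density contribution)
  11x1 + 270x2 + 162x3 + 59x4 ≥ 452   (hiding power)
  259x3 + 78x4 ≥ 366   (yellow component)
  x1, x2, x3, x4 ≥ 0.
All 4 inputs are positive at the optimum. The blue component, density contribution, hiding power, yellow component requirements are met with equality.
So calcium carbonate = 1.036 kg, carbon black = 0.7556 kg, chrome yellow = 1.187 kg, phthalo green = 0.75 kg.
Hence cost = 0.63·1.036 + 3.36·0.7556 + 4.66·1.187 + 21.33·0.75 = €24.7204.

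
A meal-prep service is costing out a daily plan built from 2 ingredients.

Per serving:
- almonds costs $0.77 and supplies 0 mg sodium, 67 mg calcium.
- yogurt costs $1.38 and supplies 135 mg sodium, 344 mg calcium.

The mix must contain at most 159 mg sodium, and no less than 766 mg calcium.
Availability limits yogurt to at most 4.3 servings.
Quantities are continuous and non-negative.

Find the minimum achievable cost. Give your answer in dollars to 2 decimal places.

$5.77

Let x1 = servings of almonds, x2 = servings of yogurt.
Minimise 0.77x1 + 1.38x2 with:
  135x2 ≤ 159   (sodium)
  67x1 + 344x2 ≥ 766   (calcium)
  x2 ≤ 4.3
  x1, x2 ≥ 0.
Both inputs are positive at the optimum. The sodium and calcium requirements are met with equality.
Optimal quantities: almonds = 5.386 servings, yogurt = 1.178 servings.
Cost = 0.77·5.386 + 1.38·1.178 = 5.7729.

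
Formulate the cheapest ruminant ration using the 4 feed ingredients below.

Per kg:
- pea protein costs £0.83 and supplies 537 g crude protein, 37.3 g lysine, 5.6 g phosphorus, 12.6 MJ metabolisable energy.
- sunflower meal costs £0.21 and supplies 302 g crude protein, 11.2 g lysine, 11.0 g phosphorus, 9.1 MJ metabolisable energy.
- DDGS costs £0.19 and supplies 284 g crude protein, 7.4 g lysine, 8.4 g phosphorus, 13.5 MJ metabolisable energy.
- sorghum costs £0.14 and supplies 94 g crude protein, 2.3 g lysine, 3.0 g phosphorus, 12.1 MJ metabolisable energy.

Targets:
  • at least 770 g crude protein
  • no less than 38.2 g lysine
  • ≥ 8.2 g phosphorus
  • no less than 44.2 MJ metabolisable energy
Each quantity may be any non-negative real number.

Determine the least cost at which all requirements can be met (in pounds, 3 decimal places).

Let x1 = kg of pea protein, x2 = kg of sunflower meal, x3 = kg of DDGS, x4 = kg of sorghum.
min 0.83x1 + 0.21x2 + 0.19x3 + 0.14x4 with:
  537x1 + 302x2 + 284x3 + 94x4 ≥ 770   (crude protein)
  37.3x1 + 11.2x2 + 7.4x3 + 2.3x4 ≥ 38.2   (lysine)
  5.6x1 + 11x2 + 8.4x3 + 3x4 ≥ 8.2   (phosphorus)
  12.6x1 + 9.1x2 + 13.5x3 + 12.1x4 ≥ 44.2   (metabolisable energy)
  x1, x2, x3, x4 ≥ 0.
The minimum-cost mix takes nothing from pea protein, sorghum — only sunflower meal, DDGS. The lysine and metabolisable energy requirements are met with equality.
So sunflower meal = 2.249 kg, DDGS = 1.758 kg.
Total cost: 0.21·2.249 + 0.19·1.758 = 0.80631.

£0.806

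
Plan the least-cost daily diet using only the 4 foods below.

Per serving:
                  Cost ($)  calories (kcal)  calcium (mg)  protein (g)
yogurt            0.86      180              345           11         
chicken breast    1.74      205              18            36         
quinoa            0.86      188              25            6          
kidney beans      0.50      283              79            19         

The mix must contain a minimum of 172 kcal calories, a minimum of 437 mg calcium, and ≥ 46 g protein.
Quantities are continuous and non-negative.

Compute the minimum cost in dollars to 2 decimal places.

Let x1 = servings of yogurt, x2 = servings of chicken breast, x3 = servings of quinoa, x4 = servings of kidney beans.
Minimise 0.86x1 + 1.74x2 + 0.86x3 + 0.5x4 with:
  180x1 + 205x2 + 188x3 + 283x4 ≥ 172   (calories)
  345x1 + 18x2 + 25x3 + 79x4 ≥ 437   (calcium)
  11x1 + 36x2 + 6x3 + 19x4 ≥ 46   (protein)
  x1, x2, x3, x4 ≥ 0.
At the optimum only yogurt, kidney beans are positive (chicken breast, quinoa = 0). Binding constraints: calcium and protein.
Optimal quantities: yogurt = 0.8211 servings, kidney beans = 1.946 servings.
Cost = 0.86·0.8211 + 0.5·1.946 = 1.6791.

$1.68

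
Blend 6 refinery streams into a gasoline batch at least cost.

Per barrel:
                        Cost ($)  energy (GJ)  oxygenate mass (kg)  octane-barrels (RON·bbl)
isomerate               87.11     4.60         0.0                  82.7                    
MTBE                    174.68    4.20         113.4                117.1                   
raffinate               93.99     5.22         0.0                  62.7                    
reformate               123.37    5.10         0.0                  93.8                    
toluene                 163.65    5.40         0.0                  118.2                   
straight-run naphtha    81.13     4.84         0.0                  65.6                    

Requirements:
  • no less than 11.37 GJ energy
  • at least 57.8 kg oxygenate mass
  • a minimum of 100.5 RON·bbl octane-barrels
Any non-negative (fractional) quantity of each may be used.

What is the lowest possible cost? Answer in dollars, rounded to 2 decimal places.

$243.74

Treat it as an LP. Let x1 = barrels of isomerate, x2 = barrels of MTBE, x3 = barrels of raffinate, x4 = barrels of reformate, x5 = barrels of toluene, x6 = barrels of straight-run naphtha.
Minimize 87.11x1 + 174.68x2 + 93.99x3 + 123.37x4 + 163.65x5 + 81.13x6 s.t.:
  4.6x1 + 4.2x2 + 5.22x3 + 5.1x4 + 5.4x5 + 4.84x6 ≥ 11.37   (energy)
  113.4x2 ≥ 57.8   (oxygenate mass)
  82.7x1 + 117.1x2 + 62.7x3 + 93.8x4 + 118.2x5 + 65.6x6 ≥ 100.5   (octane-barrels)
  x1, x2, x3, x4, x5, x6 ≥ 0.
The minimum-cost mix takes nothing from isomerate, raffinate, reformate, toluene — only MTBE, straight-run naphtha. The energy and oxygenate mass requirements are met with equality.
Solving gives x2 = 0.5097, x6 = 1.9069.
Cost = 174.68·0.5097 + 81.13·1.9069 = 243.7412.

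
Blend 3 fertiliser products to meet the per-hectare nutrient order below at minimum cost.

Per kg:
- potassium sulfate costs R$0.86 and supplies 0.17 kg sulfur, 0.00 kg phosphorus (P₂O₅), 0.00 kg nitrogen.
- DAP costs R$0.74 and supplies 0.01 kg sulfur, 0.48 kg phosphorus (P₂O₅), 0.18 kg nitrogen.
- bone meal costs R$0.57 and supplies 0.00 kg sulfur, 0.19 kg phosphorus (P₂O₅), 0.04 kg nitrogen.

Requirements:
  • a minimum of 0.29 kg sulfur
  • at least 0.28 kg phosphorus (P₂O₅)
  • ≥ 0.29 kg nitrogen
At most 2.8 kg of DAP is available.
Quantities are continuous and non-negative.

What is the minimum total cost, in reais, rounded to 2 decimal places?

Set it up as a linear program. Let x1 = kg of potassium sulfate, x2 = kg of DAP, x3 = kg of bone meal.
Minimise 0.86x1 + 0.74x2 + 0.57x3 with:
  0.17x1 + 0.01x2 ≥ 0.29   (sulfur)
  0.48x2 + 0.19x3 ≥ 0.28   (phosphorus (P₂O₅))
  0.18x2 + 0.04x3 ≥ 0.29   (nitrogen)
  x2 ≤ 2.8
  x1, x2, x3 ≥ 0.
The optimal basis is {potassium sulfate, DAP}; bone meal drops out. Binding constraints: sulfur and nitrogen.
So potassium sulfate = 1.611 kg, DAP = 1.611 kg.
Cost = 0.86·1.611 + 0.74·1.611 = 2.5776.

R$2.58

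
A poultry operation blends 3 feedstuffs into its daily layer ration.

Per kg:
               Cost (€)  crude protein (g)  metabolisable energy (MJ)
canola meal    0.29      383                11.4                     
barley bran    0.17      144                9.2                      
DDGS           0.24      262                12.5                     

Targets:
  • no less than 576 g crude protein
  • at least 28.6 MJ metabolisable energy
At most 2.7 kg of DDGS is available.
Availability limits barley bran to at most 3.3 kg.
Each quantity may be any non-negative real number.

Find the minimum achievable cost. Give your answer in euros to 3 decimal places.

€0.546

Let x1 = kg of canola meal, x2 = kg of barley bran, x3 = kg of DDGS.
min 0.29x1 + 0.17x2 + 0.24x3 with:
  383x1 + 144x2 + 262x3 ≥ 576   (crude protein)
  11.4x1 + 9.2x2 + 12.5x3 ≥ 28.6   (metabolisable energy)
  x3 ≤ 2.7
  x2 ≤ 3.3
  x1, x2, x3 ≥ 0.
At the optimum only barley bran, DDGS are positive (canola meal = 0). There the crude protein and metabolisable energy constraints are tight.
That vertex is x2 = 0.4803, x3 = 1.934.
Cost = 0.17·0.4803 + 0.24·1.934 = 0.54581.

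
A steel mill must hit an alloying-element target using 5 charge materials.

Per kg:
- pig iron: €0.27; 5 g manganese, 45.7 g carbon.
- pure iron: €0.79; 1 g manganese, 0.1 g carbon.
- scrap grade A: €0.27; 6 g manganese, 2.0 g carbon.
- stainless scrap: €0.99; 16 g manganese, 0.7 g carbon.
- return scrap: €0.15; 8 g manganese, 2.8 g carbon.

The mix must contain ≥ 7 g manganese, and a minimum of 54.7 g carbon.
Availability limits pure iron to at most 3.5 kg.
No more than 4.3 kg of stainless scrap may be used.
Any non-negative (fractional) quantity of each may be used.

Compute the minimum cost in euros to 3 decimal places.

Let x1 = kg of pig iron, x2 = kg of pure iron, x3 = kg of scrap grade A, x4 = kg of stainless scrap, x5 = kg of return scrap.
Minimize 0.27x1 + 0.79x2 + 0.27x3 + 0.99x4 + 0.15x5 subject to:
  5x1 + 1x2 + 6x3 + 16x4 + 8x5 ≥ 7   (manganese)
  45.7x1 + 0.1x2 + 2x3 + 0.7x4 + 2.8x5 ≥ 54.7   (carbon)
  x2 ≤ 3.5
  x4 ≤ 4.3
  x1, x2, x3, x4, x5 ≥ 0.
The cheapest feasible vertex uses only pig iron, return scrap; pure iron, scrap grade A, stainless scrap are not used. The manganese and carbon requirements are met with equality.
That vertex is x1 = 1.189, x5 = 0.132.
Hence cost = 0.27·1.189 + 0.15·0.132 = €0.34083.

€0.341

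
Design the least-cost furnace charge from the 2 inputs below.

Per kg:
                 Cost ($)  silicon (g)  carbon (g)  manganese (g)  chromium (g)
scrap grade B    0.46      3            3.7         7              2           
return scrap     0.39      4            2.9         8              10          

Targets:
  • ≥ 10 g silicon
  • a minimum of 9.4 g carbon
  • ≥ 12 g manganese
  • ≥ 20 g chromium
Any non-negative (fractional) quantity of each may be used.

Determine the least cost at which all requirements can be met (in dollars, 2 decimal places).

$1.22

Let x1 = kg of scrap grade B, x2 = kg of return scrap.
Minimize 0.46x1 + 0.39x2 with:
  3x1 + 4x2 ≥ 10   (silicon)
  3.7x1 + 2.9x2 ≥ 9.4   (carbon)
  7x1 + 8x2 ≥ 12   (manganese)
  2x1 + 10x2 ≥ 20   (chromium)
  x1, x2 ≥ 0.
Both inputs are positive at the optimum. The carbon and chromium requirements are met with equality.
Optimal quantities: scrap grade B = 1.154 kg, return scrap = 1.769 kg.
Objective = 0.46·1.154 + 0.39·1.769 = 1.2208.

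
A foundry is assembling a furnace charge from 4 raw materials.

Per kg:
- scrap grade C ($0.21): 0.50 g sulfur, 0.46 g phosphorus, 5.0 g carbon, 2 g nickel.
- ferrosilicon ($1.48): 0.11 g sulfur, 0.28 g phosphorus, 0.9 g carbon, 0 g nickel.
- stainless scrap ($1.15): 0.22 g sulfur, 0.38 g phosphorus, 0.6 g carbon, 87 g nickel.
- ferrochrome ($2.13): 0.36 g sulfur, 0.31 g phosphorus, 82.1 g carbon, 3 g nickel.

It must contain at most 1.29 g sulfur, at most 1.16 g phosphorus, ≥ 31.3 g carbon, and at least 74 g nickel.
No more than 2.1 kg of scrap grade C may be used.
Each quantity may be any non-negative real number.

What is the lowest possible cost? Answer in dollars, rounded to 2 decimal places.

Set it up as a linear program. Let x1 = kg of scrap grade C, x2 = kg of ferrosilicon, x3 = kg of stainless scrap, x4 = kg of ferrochrome.
Minimise 0.21x1 + 1.48x2 + 1.15x3 + 2.13x4 s.t.:
  0.5x1 + 0.11x2 + 0.22x3 + 0.36x4 ≤ 1.29   (sulfur)
  0.46x1 + 0.28x2 + 0.38x3 + 0.31x4 ≤ 1.16   (phosphorus)
  5x1 + 0.9x2 + 0.6x3 + 82.1x4 ≥ 31.3   (carbon)
  2x1 + 87x3 + 3x4 ≥ 74   (nickel)
  x1 ≤ 2.1
  x1, x2, x3, x4 ≥ 0.
The optimal basis is {stainless scrap, ferrochrome}; scrap grade C, ferrosilicon drop out. The carbon and nickel requirements are met with equality.
Solving gives x3 = 0.8376, x4 = 0.3751.
Hence cost = 1.15·0.8376 + 2.13·0.3751 = $1.7622.

$1.76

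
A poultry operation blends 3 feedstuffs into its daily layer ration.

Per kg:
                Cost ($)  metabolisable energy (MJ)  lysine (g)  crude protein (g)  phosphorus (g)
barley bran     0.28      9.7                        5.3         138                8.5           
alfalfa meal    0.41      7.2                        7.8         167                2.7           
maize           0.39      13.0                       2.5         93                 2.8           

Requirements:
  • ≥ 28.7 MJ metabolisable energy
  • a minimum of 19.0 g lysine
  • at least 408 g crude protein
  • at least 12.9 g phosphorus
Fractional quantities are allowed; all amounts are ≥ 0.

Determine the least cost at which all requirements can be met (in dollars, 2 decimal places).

This is a linear program. Let x1 = kg of barley bran, x2 = kg of alfalfa meal, x3 = kg of maize.
min 0.28x1 + 0.41x2 + 0.39x3 subject to:
  9.7x1 + 7.2x2 + 13x3 ≥ 28.7   (metabolisable energy)
  5.3x1 + 7.8x2 + 2.5x3 ≥ 19   (lysine)
  138x1 + 167x2 + 93x3 ≥ 408   (crude protein)
  8.5x1 + 2.7x2 + 2.8x3 ≥ 12.9   (phosphorus)
  x1, x2, x3 ≥ 0.
At the optimum only barley bran, alfalfa meal are positive (maize = 0). The metabolisable energy and lysine requirements are met with equality.
Solving gives x1 = 2.322, x2 = 0.8584.
Objective = 0.28·2.322 + 0.41·0.8584 = 1.0021.

$1.00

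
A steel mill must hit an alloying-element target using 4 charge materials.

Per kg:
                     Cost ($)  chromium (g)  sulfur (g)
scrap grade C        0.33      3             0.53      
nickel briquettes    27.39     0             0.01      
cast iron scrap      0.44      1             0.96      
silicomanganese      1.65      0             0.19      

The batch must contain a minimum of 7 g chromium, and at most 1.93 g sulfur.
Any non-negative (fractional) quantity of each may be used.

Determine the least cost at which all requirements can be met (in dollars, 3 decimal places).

$0.770

Let x1 = kg of scrap grade C, x2 = kg of nickel briquettes, x3 = kg of cast iron scrap, x4 = kg of silicomanganese.
min 0.33x1 + 27.39x2 + 0.44x3 + 1.65x4 subject to:
  3x1 + 1x3 ≥ 7   (chromium)
  0.53x1 + 0.01x2 + 0.96x3 + 0.19x4 ≤ 1.93   (sulfur)
  x1, x2, x3, x4 ≥ 0.
The cheapest feasible vertex uses only scrap grade C; nickel briquettes, cast iron scrap, silicomanganese are not used. The chromium requirement is met with equality.
Optimal quantities: scrap grade C = 2.333 kg.
Cost = 0.33·2.333 = 0.76989.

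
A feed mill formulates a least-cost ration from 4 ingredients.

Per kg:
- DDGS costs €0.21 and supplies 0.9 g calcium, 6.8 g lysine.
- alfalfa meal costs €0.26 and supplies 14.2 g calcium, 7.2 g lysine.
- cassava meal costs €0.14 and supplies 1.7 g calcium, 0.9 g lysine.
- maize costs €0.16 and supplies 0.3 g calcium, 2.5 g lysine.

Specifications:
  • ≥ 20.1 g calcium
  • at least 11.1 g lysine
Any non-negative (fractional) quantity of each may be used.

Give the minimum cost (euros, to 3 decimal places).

Let x1 = kg of DDGS, x2 = kg of alfalfa meal, x3 = kg of cassava meal, x4 = kg of maize.
Minimize 0.21x1 + 0.26x2 + 0.14x3 + 0.16x4 with:
  0.9x1 + 14.2x2 + 1.7x3 + 0.3x4 ≥ 20.1   (calcium)
  6.8x1 + 7.2x2 + 0.9x3 + 2.5x4 ≥ 11.1   (lysine)
  x1, x2, x3, x4 ≥ 0.
The cheapest feasible vertex uses only DDGS, alfalfa meal; cassava meal, maize are not used. There the calcium and lysine constraints are tight.
Optimal quantities: DDGS = 0.1432 kg, alfalfa meal = 1.406 kg.
Cost = 0.21·0.1432 + 0.26·1.406 = 0.39563.

€0.396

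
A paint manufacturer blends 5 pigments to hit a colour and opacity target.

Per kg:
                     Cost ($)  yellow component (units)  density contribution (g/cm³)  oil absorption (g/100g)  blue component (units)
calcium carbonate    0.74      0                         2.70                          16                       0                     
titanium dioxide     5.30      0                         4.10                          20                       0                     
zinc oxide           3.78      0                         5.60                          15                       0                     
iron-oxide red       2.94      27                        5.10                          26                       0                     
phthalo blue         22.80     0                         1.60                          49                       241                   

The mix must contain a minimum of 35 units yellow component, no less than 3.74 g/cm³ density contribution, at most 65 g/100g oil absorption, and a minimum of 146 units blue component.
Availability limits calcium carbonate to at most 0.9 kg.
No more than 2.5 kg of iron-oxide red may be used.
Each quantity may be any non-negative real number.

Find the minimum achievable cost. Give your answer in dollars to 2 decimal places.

$17.62

This is a linear program. Let x1 = kg of calcium carbonate, x2 = kg of titanium dioxide, x3 = kg of zinc oxide, x4 = kg of iron-oxide red, x5 = kg of phthalo blue.
min 0.74x1 + 5.3x2 + 3.78x3 + 2.94x4 + 22.8x5 with:
  27x4 ≥ 35   (yellow component)
  2.7x1 + 4.1x2 + 5.6x3 + 5.1x4 + 1.6x5 ≥ 3.74   (density contribution)
  16x1 + 20x2 + 15x3 + 26x4 + 49x5 ≤ 65   (oil absorption)
  241x5 ≥ 146   (blue component)
  x1 ≤ 0.9
  x4 ≤ 2.5
  x1, x2, x3, x4, x5 ≥ 0.
The minimum-cost mix takes nothing from calcium carbonate, titanium dioxide, zinc oxide — only iron-oxide red, phthalo blue. There the yellow component and blue component constraints are tight.
That vertex is x4 = 1.296, x5 = 0.6058.
Hence cost = 2.94·1.296 + 22.8·0.6058 = $17.6225.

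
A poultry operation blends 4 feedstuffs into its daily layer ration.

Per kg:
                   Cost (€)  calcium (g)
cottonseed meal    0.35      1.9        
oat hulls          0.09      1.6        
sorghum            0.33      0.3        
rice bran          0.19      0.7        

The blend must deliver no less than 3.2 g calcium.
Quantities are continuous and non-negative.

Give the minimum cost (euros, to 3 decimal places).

Let x1 = kg of cottonseed meal, x2 = kg of oat hulls, x3 = kg of sorghum, x4 = kg of rice bran.
Minimise 0.35x1 + 0.09x2 + 0.33x3 + 0.19x4 with:
  1.9x1 + 1.6x2 + 0.3x3 + 0.7x4 ≥ 3.2   (calcium)
  x1, x2, x3, x4 ≥ 0.
The minimum-cost mix takes nothing from cottonseed meal, sorghum, rice bran — only oat hulls. Binding constraint: calcium.
So oat hulls = 2 kg.
Cost = 0.09·2 = 0.18000.

€0.180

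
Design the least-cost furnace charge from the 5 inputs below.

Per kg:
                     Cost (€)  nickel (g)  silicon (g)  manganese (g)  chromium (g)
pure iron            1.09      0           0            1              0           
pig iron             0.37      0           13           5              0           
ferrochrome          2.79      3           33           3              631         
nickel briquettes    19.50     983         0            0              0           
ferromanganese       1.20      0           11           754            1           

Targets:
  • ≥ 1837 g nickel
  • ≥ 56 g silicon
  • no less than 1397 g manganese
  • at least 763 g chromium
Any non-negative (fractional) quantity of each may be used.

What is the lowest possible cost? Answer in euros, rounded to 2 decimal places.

Let x1 = kg of pure iron, x2 = kg of pig iron, x3 = kg of ferrochrome, x4 = kg of nickel briquettes, x5 = kg of ferromanganese.
Minimize 1.09x1 + 0.37x2 + 2.79x3 + 19.5x4 + 1.2x5 s.t.:
  3x3 + 983x4 ≥ 1837   (nickel)
  13x2 + 33x3 + 11x5 ≥ 56   (silicon)
  1x1 + 5x2 + 3x3 + 754x5 ≥ 1397   (manganese)
  631x3 + 1x5 ≥ 763   (chromium)
  x1, x2, x3, x4, x5 ≥ 0.
The cheapest feasible vertex uses only ferrochrome, nickel briquettes, ferromanganese; pure iron, pig iron are not used. The nickel, manganese, chromium requirements are met with equality.
That vertex is x3 = 1.206, x4 = 1.865, x5 = 1.848.
Total cost: 2.79·1.206 + 19.5·1.865 + 1.2·1.848 = 41.9498.

€41.95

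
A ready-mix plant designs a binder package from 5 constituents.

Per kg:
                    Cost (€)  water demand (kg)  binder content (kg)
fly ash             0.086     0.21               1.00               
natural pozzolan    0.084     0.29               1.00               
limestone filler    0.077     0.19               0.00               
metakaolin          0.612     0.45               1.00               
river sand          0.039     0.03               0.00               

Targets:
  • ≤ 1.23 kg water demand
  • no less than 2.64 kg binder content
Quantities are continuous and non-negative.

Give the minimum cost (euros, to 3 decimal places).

Treat it as an LP. Let x1 = kg of fly ash, x2 = kg of natural pozzolan, x3 = kg of limestone filler, x4 = kg of metakaolin, x5 = kg of river sand.
min 0.086x1 + 0.084x2 + 0.077x3 + 0.612x4 + 0.039x5 subject to:
  0.21x1 + 0.29x2 + 0.19x3 + 0.45x4 + 0.03x5 ≤ 1.23   (water demand)
  1x1 + 1x2 + 1x4 ≥ 2.64   (binder content)
  x1, x2, x3, x4, x5 ≥ 0.
At the optimum only natural pozzolan is positive (fly ash, limestone filler, metakaolin, river sand = 0). There the binder content constraint is tight.
So natural pozzolan = 2.64 kg.
Objective = 0.084·2.64 = 0.22176.

€0.222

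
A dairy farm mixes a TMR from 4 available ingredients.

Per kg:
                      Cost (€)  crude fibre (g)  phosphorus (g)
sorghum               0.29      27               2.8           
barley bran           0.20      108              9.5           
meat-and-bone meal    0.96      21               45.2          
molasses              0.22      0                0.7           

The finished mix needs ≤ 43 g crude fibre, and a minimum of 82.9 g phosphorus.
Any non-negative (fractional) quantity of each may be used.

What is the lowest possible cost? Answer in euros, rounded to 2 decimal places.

Let x1 = kg of sorghum, x2 = kg of barley bran, x3 = kg of meat-and-bone meal, x4 = kg of molasses.
Minimise 0.29x1 + 0.2x2 + 0.96x3 + 0.22x4 s.t.:
  27x1 + 108x2 + 21x3 ≤ 43   (crude fibre)
  2.8x1 + 9.5x2 + 45.2x3 + 0.7x4 ≥ 82.9   (phosphorus)
  x1, x2, x3, x4 ≥ 0.
The optimal basis is {barley bran, meat-and-bone meal}; sorghum, molasses drop out. There the crude fibre and phosphorus constraints are tight.
Optimal quantities: barley bran = 0.04329 kg, meat-and-bone meal = 1.825 kg.
Cost = 0.2·0.04329 + 0.96·1.825 = 1.7607.

€1.76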